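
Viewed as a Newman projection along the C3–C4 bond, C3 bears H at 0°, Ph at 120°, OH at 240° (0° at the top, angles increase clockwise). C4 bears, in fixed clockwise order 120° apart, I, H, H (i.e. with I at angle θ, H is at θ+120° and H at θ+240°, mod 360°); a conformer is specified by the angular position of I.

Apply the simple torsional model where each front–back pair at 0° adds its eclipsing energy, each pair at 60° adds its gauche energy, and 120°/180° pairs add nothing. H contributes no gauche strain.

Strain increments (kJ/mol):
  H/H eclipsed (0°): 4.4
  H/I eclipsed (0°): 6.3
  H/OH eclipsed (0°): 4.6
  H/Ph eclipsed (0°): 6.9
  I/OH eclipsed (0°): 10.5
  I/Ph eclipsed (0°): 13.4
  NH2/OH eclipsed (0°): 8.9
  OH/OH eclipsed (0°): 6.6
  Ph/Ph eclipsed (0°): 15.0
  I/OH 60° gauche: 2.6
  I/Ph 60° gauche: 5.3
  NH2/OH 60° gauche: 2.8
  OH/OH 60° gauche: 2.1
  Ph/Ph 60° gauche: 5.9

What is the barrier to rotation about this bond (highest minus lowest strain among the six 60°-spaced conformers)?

19.8 kJ/mol

I at 0° (eclipsed): H(0°)/I(0°) eclipsed 6.3; Ph(120°)/H(120°) eclipsed 6.9; OH(240°)/H(240°) eclipsed 4.6 → 17.8 kJ/mol.
I at 60° (staggered): Ph(120°)/I(60°) gauche 5.3 → 5.3 kJ/mol.
I at 120° (eclipsed): H(0°)/H(0°) eclipsed 4.4; Ph(120°)/I(120°) eclipsed 13.4; OH(240°)/H(240°) eclipsed 4.6 → 22.4 kJ/mol.
I at 180° (staggered): Ph(120°)/I(180°) gauche 5.3; OH(240°)/I(180°) gauche 2.6 → 7.9 kJ/mol.
I at 240° (eclipsed): H(0°)/H(0°) eclipsed 4.4; Ph(120°)/H(120°) eclipsed 6.9; OH(240°)/I(240°) eclipsed 10.5 → 21.8 kJ/mol.
I at 300° (staggered): OH(240°)/I(300°) gauche 2.6 → 2.6 kJ/mol.
Max at 120° (22.4 kJ/mol), min at 300° (2.6 kJ/mol); barrier = 19.8 kJ/mol.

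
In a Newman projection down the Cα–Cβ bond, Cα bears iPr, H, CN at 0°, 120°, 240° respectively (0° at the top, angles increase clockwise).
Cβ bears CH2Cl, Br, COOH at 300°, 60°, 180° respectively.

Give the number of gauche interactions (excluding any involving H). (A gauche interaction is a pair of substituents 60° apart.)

4

Non-H gauche pairs: iPr(0°)/CH2Cl(300°); iPr(0°)/Br(60°); CN(240°)/CH2Cl(300°); CN(240°)/COOH(180°) — 4 interactions.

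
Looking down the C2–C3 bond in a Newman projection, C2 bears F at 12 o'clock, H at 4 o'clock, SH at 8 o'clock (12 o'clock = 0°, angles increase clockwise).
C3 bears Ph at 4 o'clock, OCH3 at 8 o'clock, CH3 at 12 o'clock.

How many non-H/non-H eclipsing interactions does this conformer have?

Non-H eclipsing pairs: F(0°)/CH3(0°); SH(240°)/OCH3(240°) — 2 interactions.

2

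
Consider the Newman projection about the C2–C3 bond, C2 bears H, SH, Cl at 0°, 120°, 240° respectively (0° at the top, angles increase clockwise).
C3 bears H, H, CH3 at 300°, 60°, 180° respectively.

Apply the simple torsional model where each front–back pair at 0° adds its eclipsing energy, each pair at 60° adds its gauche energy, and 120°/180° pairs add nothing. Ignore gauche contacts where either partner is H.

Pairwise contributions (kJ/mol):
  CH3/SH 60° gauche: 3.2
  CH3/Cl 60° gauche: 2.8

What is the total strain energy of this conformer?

This conformer (staggered): SH(120°)/CH3(180°) gauche 3.2; Cl(240°)/CH3(180°) gauche 2.8 → 6.0 kJ/mol.

6.0 kJ/mol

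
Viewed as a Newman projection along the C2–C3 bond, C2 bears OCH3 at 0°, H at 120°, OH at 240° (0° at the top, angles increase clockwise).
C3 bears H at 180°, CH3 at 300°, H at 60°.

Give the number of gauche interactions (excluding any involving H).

Non-H gauche pairs: OCH3(0°)/CH3(300°); OH(240°)/CH3(300°) — 2 interactions.

2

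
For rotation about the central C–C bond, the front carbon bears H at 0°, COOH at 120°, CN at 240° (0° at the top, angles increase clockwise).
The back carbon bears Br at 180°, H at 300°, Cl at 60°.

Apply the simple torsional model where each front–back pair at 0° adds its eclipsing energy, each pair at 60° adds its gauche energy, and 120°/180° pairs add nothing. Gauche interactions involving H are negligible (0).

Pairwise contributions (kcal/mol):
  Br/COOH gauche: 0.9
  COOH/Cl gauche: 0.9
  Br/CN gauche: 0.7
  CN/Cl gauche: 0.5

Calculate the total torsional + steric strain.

2.5 kcal/mol

This conformer (staggered): COOH(120°)/Br(180°) gauche 0.9; COOH(120°)/Cl(60°) gauche 0.9; CN(240°)/Br(180°) gauche 0.7 → 2.5 kcal/mol.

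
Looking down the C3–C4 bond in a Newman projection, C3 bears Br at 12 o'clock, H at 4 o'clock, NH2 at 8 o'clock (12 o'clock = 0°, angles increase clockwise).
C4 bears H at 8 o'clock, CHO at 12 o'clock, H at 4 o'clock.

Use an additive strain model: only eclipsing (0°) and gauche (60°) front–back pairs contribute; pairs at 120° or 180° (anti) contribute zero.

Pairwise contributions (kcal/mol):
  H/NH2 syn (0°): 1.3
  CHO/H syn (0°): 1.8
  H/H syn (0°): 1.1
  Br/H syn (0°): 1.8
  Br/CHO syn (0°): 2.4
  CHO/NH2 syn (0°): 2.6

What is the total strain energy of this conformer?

This conformer is eclipsed. Br at 0° is eclipsed with CHO at 0° (2.4); H at 120° is eclipsed with H at 120° (1.1); NH2 at 240° is eclipsed with H at 240° (1.3). Total 4.8 kcal/mol.

4.8 kcal/mol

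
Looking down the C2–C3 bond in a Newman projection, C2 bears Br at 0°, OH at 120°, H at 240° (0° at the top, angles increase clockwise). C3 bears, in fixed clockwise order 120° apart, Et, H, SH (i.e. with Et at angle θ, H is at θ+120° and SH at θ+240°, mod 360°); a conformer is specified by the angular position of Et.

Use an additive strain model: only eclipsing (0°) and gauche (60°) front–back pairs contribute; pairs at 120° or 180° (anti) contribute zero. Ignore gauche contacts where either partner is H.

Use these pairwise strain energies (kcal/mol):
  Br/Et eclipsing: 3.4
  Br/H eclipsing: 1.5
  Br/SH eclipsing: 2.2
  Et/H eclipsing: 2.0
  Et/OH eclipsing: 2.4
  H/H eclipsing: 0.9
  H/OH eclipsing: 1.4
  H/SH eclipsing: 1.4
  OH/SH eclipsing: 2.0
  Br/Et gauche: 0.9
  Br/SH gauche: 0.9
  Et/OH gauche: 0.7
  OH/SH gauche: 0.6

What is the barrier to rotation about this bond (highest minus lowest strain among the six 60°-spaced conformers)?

4.7 kcal/mol

Et at 0° is eclipsed. Br at 0° is eclipsed with Et at 0° (3.4); OH at 120° is eclipsed with H at 120° (1.4); H at 240° is eclipsed with SH at 240° (1.4). Total 6.2 kcal/mol.
Et at 60° is staggered. Br at 0° is gauche with Et at 60° (0.9); Br at 0° is gauche with SH at 300° (0.9); OH at 120° is gauche with Et at 60° (0.7). Total 2.5 kcal/mol.
Et at 120° is eclipsed. Br at 0° is eclipsed with SH at 0° (2.2); OH at 120° is eclipsed with Et at 120° (2.4); H at 240° is eclipsed with H at 240° (0.9). Total 5.5 kcal/mol.
Et at 180° is staggered. Br at 0° is gauche with SH at 60° (0.9); OH at 120° is gauche with Et at 180° (0.7); OH at 120° is gauche with SH at 60° (0.6). Total 2.2 kcal/mol.
Et at 240° is eclipsed. Br at 0° is eclipsed with H at 0° (1.5); OH at 120° is eclipsed with SH at 120° (2.0); H at 240° is eclipsed with Et at 240° (2.0). Total 5.5 kcal/mol.
Et at 300° is staggered. Br at 0° is gauche with Et at 300° (0.9); OH at 120° is gauche with SH at 180° (0.6). Total 1.5 kcal/mol.
Max at 0° (6.2 kcal/mol), min at 300° (1.5 kcal/mol); barrier = 4.7 kcal/mol.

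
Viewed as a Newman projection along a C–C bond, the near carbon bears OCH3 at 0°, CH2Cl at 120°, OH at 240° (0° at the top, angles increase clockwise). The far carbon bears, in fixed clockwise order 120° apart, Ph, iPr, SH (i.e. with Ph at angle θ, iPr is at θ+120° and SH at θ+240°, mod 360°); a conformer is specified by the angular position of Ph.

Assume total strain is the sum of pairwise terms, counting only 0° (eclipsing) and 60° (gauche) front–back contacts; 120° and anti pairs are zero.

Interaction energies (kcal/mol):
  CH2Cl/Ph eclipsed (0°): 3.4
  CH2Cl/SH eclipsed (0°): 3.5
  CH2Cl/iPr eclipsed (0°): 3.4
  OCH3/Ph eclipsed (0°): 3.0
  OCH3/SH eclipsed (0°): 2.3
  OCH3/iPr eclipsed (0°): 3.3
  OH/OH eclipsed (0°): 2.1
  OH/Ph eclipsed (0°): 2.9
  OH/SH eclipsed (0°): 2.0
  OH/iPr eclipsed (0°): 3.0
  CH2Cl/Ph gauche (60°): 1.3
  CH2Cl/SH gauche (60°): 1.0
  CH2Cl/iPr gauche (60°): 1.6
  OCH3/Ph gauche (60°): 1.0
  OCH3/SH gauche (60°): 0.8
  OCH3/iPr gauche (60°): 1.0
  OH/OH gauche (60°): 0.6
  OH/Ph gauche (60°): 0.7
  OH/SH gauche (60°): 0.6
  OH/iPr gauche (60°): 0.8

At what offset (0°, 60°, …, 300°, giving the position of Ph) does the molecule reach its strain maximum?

240°

Ph at 0° is eclipsed. OCH3 at 0° is eclipsed with Ph at 0° (3.0); CH2Cl at 120° is eclipsed with iPr at 120° (3.4); OH at 240° is eclipsed with SH at 240° (2.0). Total 8.4 kcal/mol.
Ph at 60° is staggered. OCH3 at 0° is gauche with Ph at 60° (1.0); OCH3 at 0° is gauche with SH at 300° (0.8); CH2Cl at 120° is gauche with Ph at 60° (1.3); CH2Cl at 120° is gauche with iPr at 180° (1.6); OH at 240° is gauche with iPr at 180° (0.8); OH at 240° is gauche with SH at 300° (0.6). Total 6.1 kcal/mol.
Ph at 120° is eclipsed. OCH3 at 0° is eclipsed with SH at 0° (2.3); CH2Cl at 120° is eclipsed with Ph at 120° (3.4); OH at 240° is eclipsed with iPr at 240° (3.0). Total 8.7 kcal/mol.
Ph at 180° is staggered. OCH3 at 0° is gauche with iPr at 300° (1.0); OCH3 at 0° is gauche with SH at 60° (0.8); CH2Cl at 120° is gauche with Ph at 180° (1.3); CH2Cl at 120° is gauche with SH at 60° (1.0); OH at 240° is gauche with Ph at 180° (0.7); OH at 240° is gauche with iPr at 300° (0.8). Total 5.6 kcal/mol.
Ph at 240° is eclipsed. OCH3 at 0° is eclipsed with iPr at 0° (3.3); CH2Cl at 120° is eclipsed with SH at 120° (3.5); OH at 240° is eclipsed with Ph at 240° (2.9). Total 9.7 kcal/mol.
Ph at 300° is staggered. OCH3 at 0° is gauche with Ph at 300° (1.0); OCH3 at 0° is gauche with iPr at 60° (1.0); CH2Cl at 120° is gauche with iPr at 60° (1.6); CH2Cl at 120° is gauche with SH at 180° (1.0); OH at 240° is gauche with Ph at 300° (0.7); OH at 240° is gauche with SH at 180° (0.6). Total 5.9 kcal/mol.
The maximum (9.7 kcal/mol) occurs with Ph at 240°.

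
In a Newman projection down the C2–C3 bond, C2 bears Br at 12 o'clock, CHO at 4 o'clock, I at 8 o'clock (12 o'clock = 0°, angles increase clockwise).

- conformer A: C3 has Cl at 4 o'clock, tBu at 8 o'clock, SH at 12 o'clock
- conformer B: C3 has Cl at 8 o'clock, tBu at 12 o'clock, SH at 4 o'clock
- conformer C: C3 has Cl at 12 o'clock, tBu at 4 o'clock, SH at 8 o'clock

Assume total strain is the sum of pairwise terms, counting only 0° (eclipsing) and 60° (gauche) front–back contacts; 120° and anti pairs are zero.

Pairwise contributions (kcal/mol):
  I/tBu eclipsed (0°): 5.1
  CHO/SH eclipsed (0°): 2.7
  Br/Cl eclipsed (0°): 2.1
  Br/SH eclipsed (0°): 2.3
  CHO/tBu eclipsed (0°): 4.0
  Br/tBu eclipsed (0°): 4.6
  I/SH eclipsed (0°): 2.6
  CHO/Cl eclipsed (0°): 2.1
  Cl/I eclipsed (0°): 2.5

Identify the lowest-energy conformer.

A (eclipsed): Br(0°)/SH(0°) eclipsed 2.3; CHO(120°)/Cl(120°) eclipsed 2.1; I(240°)/tBu(240°) eclipsed 5.1 → 9.5 kcal/mol.
B (eclipsed): Br(0°)/tBu(0°) eclipsed 4.6; CHO(120°)/SH(120°) eclipsed 2.7; I(240°)/Cl(240°) eclipsed 2.5 → 9.8 kcal/mol.
C (eclipsed): Br(0°)/Cl(0°) eclipsed 2.1; CHO(120°)/tBu(120°) eclipsed 4.0; I(240°)/SH(240°) eclipsed 2.6 → 8.7 kcal/mol.
C has the lowest total (8.7 kcal/mol).

C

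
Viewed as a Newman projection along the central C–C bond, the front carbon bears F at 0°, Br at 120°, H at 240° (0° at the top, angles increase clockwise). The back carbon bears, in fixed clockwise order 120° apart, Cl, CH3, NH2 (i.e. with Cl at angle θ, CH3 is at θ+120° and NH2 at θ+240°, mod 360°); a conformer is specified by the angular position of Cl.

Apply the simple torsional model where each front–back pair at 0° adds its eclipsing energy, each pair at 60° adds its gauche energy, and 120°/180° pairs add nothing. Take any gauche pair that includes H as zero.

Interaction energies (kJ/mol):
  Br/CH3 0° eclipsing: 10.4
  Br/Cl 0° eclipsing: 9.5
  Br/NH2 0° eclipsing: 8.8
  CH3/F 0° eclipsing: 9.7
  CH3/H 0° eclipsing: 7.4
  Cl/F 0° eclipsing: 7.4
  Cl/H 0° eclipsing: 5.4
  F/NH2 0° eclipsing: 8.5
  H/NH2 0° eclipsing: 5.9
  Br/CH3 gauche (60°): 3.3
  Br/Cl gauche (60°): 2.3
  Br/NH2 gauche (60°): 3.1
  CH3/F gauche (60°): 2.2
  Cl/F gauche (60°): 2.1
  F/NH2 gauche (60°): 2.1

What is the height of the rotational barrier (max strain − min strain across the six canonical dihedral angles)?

Cl at 0° (eclipsed): F–Cl eclipsed, Br–CH3 eclipsed, H–NH2 eclipsed; 7.4 + 10.4 + 5.9 = 23.7 kJ/mol.
Cl at 60° (staggered): F–Cl gauche, F–NH2 gauche, Br–Cl gauche, Br–CH3 gauche; 2.1 + 2.1 + 2.3 + 3.3 = 9.8 kJ/mol.
Cl at 120° (eclipsed): F–NH2 eclipsed, Br–Cl eclipsed, H–CH3 eclipsed; 8.5 + 9.5 + 7.4 = 25.4 kJ/mol.
Cl at 180° (staggered): F–CH3 gauche, F–NH2 gauche, Br–Cl gauche, Br–NH2 gauche; 2.2 + 2.1 + 2.3 + 3.1 = 9.7 kJ/mol.
Cl at 240° (eclipsed): F–CH3 eclipsed, Br–NH2 eclipsed, H–Cl eclipsed; 9.7 + 8.8 + 5.4 = 23.9 kJ/mol.
Cl at 300° (staggered): F–Cl gauche, F–CH3 gauche, Br–CH3 gauche, Br–NH2 gauche; 2.1 + 2.2 + 3.3 + 3.1 = 10.7 kJ/mol.
Max at 120° (25.4 kJ/mol), min at 180° (9.7 kJ/mol); barrier = 15.7 kJ/mol.

15.7 kJ/mol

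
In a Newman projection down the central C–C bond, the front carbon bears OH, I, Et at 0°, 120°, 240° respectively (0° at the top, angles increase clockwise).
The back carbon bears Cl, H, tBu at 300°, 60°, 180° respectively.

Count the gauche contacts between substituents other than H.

Non-H gauche pairs: OH(0°)/Cl(300°); I(120°)/tBu(180°); Et(240°)/Cl(300°); Et(240°)/tBu(180°) — 4 interactions.

4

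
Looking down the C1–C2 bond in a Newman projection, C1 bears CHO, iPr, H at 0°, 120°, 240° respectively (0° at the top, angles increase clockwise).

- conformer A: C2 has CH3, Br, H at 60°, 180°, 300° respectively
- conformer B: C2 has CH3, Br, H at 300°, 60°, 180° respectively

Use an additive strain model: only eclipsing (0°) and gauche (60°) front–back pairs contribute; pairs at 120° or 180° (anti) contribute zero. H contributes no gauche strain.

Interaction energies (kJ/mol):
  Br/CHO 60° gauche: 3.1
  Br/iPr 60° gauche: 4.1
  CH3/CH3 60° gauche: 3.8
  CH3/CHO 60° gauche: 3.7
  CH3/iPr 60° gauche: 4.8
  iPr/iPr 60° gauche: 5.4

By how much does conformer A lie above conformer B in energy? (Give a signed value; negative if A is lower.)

+1.7 kJ/mol

A (staggered): CHO(0°)/CH3(60°) gauche 3.7; iPr(120°)/CH3(60°) gauche 4.8; iPr(120°)/Br(180°) gauche 4.1 → 12.6 kJ/mol.
B (staggered): CHO(0°)/CH3(300°) gauche 3.7; CHO(0°)/Br(60°) gauche 3.1; iPr(120°)/Br(60°) gauche 4.1 → 10.9 kJ/mol.
E(A) − E(B) = 12.6 − 10.9 = +1.7 kJ/mol.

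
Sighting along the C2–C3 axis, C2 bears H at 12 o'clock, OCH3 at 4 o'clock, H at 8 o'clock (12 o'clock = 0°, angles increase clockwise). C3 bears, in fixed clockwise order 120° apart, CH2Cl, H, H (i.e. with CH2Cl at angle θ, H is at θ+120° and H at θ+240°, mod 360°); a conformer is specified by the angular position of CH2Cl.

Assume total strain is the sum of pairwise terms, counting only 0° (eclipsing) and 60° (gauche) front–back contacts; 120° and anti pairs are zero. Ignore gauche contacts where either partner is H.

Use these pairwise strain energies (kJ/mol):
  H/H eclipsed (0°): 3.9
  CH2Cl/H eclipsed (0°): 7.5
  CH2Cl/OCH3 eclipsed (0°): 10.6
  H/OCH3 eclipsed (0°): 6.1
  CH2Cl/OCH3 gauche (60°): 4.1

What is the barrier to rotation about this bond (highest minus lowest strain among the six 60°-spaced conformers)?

18.4 kJ/mol

CH2Cl at 0° (eclipsed): H(0°)/CH2Cl(0°) eclipsed 7.5; OCH3(120°)/H(120°) eclipsed 6.1; H(240°)/H(240°) eclipsed 3.9 → 17.5 kJ/mol.
CH2Cl at 60° (staggered): OCH3(120°)/CH2Cl(60°) gauche 4.1 → 4.1 kJ/mol.
CH2Cl at 120° (eclipsed): H(0°)/H(0°) eclipsed 3.9; OCH3(120°)/CH2Cl(120°) eclipsed 10.6; H(240°)/H(240°) eclipsed 3.9 → 18.4 kJ/mol.
CH2Cl at 180° (staggered): OCH3(120°)/CH2Cl(180°) gauche 4.1 → 4.1 kJ/mol.
CH2Cl at 240° (eclipsed): H(0°)/H(0°) eclipsed 3.9; OCH3(120°)/H(120°) eclipsed 6.1; H(240°)/CH2Cl(240°) eclipsed 7.5 → 17.5 kJ/mol.
CH2Cl at 300° (staggered): no non-H gauche contacts → 0.0 kJ/mol.
Max at 120° (18.4 kJ/mol), min at 300° (0.0 kJ/mol); barrier = 18.4 kJ/mol.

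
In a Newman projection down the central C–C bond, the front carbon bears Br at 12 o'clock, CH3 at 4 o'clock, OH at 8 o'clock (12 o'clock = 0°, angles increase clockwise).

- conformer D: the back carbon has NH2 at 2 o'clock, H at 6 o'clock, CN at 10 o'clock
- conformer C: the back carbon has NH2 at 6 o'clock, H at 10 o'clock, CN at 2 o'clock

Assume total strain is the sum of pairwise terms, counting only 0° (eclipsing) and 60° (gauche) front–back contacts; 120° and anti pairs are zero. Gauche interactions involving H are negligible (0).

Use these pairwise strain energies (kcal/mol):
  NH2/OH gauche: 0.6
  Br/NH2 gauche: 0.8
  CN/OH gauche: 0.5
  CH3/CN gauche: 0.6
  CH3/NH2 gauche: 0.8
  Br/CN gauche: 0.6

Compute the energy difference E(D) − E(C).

+0.1 kcal/mol

D is staggered. Br at 0° is gauche with NH2 at 60° (0.8); Br at 0° is gauche with CN at 300° (0.6); CH3 at 120° is gauche with NH2 at 60° (0.8); OH at 240° is gauche with CN at 300° (0.5). Total 2.7 kcal/mol.
C is staggered. Br at 0° is gauche with CN at 60° (0.6); CH3 at 120° is gauche with NH2 at 180° (0.8); CH3 at 120° is gauche with CN at 60° (0.6); OH at 240° is gauche with NH2 at 180° (0.6). Total 2.6 kcal/mol.
E(D) − E(C) = 2.7 − 2.6 = +0.1 kcal/mol.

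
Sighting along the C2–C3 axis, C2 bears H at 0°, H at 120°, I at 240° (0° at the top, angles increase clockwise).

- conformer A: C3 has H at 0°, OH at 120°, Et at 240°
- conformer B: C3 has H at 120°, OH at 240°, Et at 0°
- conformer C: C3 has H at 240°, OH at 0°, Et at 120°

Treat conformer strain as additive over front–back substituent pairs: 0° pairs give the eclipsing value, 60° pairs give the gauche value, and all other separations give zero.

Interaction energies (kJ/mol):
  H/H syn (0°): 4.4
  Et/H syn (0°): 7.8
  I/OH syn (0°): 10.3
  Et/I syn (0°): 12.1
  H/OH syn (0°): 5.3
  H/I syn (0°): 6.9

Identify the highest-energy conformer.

B

A (eclipsed): H(0°)/H(0°) eclipsed 4.4; H(120°)/OH(120°) eclipsed 5.3; I(240°)/Et(240°) eclipsed 12.1 → 21.8 kJ/mol.
B (eclipsed): H(0°)/Et(0°) eclipsed 7.8; H(120°)/H(120°) eclipsed 4.4; I(240°)/OH(240°) eclipsed 10.3 → 22.5 kJ/mol.
C (eclipsed): H(0°)/OH(0°) eclipsed 5.3; H(120°)/Et(120°) eclipsed 7.8; I(240°)/H(240°) eclipsed 6.9 → 20.0 kJ/mol.
B has the highest total (22.5 kJ/mol).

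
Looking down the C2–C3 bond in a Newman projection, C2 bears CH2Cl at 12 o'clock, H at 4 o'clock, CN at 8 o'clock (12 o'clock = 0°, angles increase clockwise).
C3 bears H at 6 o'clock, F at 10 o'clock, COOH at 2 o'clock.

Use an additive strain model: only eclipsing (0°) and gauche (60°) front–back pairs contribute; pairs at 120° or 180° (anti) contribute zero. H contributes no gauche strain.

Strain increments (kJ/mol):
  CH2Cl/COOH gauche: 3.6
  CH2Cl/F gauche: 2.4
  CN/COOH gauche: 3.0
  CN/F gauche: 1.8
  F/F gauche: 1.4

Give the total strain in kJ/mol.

7.8 kJ/mol

This conformer (staggered): CH2Cl–F gauche, CH2Cl–COOH gauche, CN–F gauche; 2.4 + 3.6 + 1.8 = 7.8 kJ/mol.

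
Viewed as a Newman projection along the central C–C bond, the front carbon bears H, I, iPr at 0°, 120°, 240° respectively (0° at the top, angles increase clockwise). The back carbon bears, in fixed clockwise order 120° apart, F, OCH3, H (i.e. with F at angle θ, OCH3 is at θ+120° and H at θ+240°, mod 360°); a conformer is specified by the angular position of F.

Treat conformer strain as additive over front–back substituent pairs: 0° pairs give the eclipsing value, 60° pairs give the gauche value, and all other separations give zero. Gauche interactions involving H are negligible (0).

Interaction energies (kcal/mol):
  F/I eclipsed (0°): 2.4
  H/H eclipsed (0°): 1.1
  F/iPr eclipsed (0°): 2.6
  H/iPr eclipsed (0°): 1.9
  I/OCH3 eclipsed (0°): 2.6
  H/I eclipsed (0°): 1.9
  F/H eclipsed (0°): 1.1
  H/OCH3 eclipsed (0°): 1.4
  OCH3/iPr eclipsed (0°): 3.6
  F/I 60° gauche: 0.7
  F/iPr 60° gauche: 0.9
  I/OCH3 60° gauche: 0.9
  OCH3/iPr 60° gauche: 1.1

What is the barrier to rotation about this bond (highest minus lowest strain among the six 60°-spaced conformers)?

F at 0° (eclipsed): H(0°)/F(0°) eclipsed 1.1; I(120°)/OCH3(120°) eclipsed 2.6; iPr(240°)/H(240°) eclipsed 1.9 → 5.6 kcal/mol.
F at 60° (staggered): I(120°)/F(60°) gauche 0.7; I(120°)/OCH3(180°) gauche 0.9; iPr(240°)/OCH3(180°) gauche 1.1 → 2.7 kcal/mol.
F at 120° (eclipsed): H(0°)/H(0°) eclipsed 1.1; I(120°)/F(120°) eclipsed 2.4; iPr(240°)/OCH3(240°) eclipsed 3.6 → 7.1 kcal/mol.
F at 180° (staggered): I(120°)/F(180°) gauche 0.7; iPr(240°)/F(180°) gauche 0.9; iPr(240°)/OCH3(300°) gauche 1.1 → 2.7 kcal/mol.
F at 240° (eclipsed): H(0°)/OCH3(0°) eclipsed 1.4; I(120°)/H(120°) eclipsed 1.9; iPr(240°)/F(240°) eclipsed 2.6 → 5.9 kcal/mol.
F at 300° (staggered): I(120°)/OCH3(60°) gauche 0.9; iPr(240°)/F(300°) gauche 0.9 → 1.8 kcal/mol.
Max at 120° (7.1 kcal/mol), min at 300° (1.8 kcal/mol); barrier = 5.3 kcal/mol.

5.3 kcal/mol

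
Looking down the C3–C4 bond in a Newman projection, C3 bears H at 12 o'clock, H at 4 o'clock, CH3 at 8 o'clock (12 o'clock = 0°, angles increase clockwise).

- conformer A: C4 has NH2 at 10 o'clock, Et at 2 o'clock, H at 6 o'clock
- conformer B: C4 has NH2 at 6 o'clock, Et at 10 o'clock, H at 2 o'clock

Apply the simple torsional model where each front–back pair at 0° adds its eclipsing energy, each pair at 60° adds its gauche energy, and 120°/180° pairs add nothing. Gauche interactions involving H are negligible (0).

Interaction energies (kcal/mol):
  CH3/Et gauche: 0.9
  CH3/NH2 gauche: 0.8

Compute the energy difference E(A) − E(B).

A is staggered. CH3 at 240° is gauche with NH2 at 300° (0.8). Total 0.8 kcal/mol.
B is staggered. CH3 at 240° is gauche with NH2 at 180° (0.8); CH3 at 240° is gauche with Et at 300° (0.9). Total 1.7 kcal/mol.
E(A) − E(B) = 0.8 − 1.7 = -0.9 kcal/mol.

-0.9 kcal/mol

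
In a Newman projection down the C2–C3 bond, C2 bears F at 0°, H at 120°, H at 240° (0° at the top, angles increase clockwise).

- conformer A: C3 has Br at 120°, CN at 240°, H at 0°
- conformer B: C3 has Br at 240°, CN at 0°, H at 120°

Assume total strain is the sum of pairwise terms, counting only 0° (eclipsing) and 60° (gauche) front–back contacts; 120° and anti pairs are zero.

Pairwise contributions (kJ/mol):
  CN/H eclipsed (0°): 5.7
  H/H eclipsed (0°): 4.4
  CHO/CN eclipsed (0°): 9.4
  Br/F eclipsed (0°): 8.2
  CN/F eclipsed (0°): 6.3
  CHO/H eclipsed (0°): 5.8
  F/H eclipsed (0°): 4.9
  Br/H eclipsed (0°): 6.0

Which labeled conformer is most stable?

A

A (eclipsed): F–H eclipsed, H–Br eclipsed, H–CN eclipsed; 4.9 + 6.0 + 5.7 = 16.6 kJ/mol.
B (eclipsed): F–CN eclipsed, H–H eclipsed, H–Br eclipsed; 6.3 + 4.4 + 6.0 = 16.7 kJ/mol.
A has the lowest total (16.6 kJ/mol).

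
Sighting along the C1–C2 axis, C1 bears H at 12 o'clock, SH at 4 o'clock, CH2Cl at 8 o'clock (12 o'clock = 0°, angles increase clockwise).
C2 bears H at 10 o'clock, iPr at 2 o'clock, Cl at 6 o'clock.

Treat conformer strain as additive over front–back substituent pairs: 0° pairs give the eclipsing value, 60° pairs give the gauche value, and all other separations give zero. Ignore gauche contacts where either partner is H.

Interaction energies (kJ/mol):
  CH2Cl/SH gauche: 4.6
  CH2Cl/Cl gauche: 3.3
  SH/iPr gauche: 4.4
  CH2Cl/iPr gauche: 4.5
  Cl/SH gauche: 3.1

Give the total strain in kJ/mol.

10.8 kJ/mol

This conformer (staggered): SH(120°)/iPr(60°) gauche 4.4; SH(120°)/Cl(180°) gauche 3.1; CH2Cl(240°)/Cl(180°) gauche 3.3 → 10.8 kJ/mol.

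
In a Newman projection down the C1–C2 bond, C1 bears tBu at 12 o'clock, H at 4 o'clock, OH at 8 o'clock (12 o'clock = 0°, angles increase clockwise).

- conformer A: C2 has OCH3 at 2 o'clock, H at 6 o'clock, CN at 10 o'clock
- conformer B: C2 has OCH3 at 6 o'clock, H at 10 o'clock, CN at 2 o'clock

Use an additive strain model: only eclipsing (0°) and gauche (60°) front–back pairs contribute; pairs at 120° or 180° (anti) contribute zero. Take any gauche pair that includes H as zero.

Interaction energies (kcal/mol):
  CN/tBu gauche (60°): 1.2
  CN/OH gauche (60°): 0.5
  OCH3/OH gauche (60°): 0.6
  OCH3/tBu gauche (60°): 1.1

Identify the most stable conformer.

B

A is staggered. tBu at 0° is gauche with OCH3 at 60° (1.1); tBu at 0° is gauche with CN at 300° (1.2); OH at 240° is gauche with CN at 300° (0.5). Total 2.8 kcal/mol.
B is staggered. tBu at 0° is gauche with CN at 60° (1.2); OH at 240° is gauche with OCH3 at 180° (0.6). Total 1.8 kcal/mol.
B has the lowest total (1.8 kcal/mol).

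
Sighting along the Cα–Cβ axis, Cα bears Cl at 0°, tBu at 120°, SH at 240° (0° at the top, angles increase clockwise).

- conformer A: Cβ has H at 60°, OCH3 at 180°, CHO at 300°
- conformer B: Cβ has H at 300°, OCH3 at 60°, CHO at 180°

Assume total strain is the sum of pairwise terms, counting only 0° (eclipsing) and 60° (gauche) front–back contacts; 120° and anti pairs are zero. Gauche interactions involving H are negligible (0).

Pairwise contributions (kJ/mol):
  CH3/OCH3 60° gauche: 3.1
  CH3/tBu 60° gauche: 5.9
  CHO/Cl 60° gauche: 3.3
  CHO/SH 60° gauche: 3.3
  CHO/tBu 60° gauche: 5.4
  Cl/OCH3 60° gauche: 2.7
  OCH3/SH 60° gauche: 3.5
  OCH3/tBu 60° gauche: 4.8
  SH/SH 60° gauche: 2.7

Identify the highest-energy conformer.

B

A (staggered): Cl–CHO gauche, tBu–OCH3 gauche, SH–OCH3 gauche, SH–CHO gauche; 3.3 + 4.8 + 3.5 + 3.3 = 14.9 kJ/mol.
B (staggered): Cl–OCH3 gauche, tBu–OCH3 gauche, tBu–CHO gauche, SH–CHO gauche; 2.7 + 4.8 + 5.4 + 3.3 = 16.2 kJ/mol.
B has the highest total (16.2 kJ/mol).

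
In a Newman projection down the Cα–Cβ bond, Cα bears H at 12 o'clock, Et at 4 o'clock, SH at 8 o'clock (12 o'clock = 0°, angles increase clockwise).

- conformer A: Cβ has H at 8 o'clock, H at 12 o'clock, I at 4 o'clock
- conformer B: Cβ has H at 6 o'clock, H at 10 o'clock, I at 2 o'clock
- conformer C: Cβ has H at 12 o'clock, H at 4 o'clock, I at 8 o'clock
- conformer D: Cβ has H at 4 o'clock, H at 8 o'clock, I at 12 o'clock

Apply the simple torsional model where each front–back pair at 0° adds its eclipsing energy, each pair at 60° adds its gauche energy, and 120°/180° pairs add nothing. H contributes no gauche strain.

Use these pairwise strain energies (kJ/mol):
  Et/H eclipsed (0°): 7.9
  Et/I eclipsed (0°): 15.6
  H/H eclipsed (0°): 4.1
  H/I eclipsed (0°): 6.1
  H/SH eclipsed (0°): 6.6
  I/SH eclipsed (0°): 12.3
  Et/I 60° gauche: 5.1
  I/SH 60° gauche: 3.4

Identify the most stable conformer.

A (eclipsed): H(0°)/H(0°) eclipsed 4.1; Et(120°)/I(120°) eclipsed 15.6; SH(240°)/H(240°) eclipsed 6.6 → 26.3 kJ/mol.
B (staggered): Et(120°)/I(60°) gauche 5.1 → 5.1 kJ/mol.
C (eclipsed): H(0°)/H(0°) eclipsed 4.1; Et(120°)/H(120°) eclipsed 7.9; SH(240°)/I(240°) eclipsed 12.3 → 24.3 kJ/mol.
D (eclipsed): H(0°)/I(0°) eclipsed 6.1; Et(120°)/H(120°) eclipsed 7.9; SH(240°)/H(240°) eclipsed 6.6 → 20.6 kJ/mol.
B has the lowest total (5.1 kJ/mol).

B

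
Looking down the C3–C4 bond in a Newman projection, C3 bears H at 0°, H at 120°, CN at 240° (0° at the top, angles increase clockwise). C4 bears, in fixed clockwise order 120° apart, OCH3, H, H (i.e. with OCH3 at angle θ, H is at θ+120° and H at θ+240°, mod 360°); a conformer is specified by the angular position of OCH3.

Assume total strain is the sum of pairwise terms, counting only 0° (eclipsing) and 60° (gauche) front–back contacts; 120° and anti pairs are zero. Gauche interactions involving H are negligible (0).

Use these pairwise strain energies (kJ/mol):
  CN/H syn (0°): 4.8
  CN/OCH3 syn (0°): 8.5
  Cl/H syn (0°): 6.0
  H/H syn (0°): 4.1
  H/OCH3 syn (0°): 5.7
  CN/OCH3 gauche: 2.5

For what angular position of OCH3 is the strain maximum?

OCH3 at 0° (eclipsed): H(0°)/OCH3(0°) eclipsed 5.7; H(120°)/H(120°) eclipsed 4.1; CN(240°)/H(240°) eclipsed 4.8 → 14.6 kJ/mol.
OCH3 at 60° (staggered): no non-H gauche contacts → 0.0 kJ/mol.
OCH3 at 120° (eclipsed): H(0°)/H(0°) eclipsed 4.1; H(120°)/OCH3(120°) eclipsed 5.7; CN(240°)/H(240°) eclipsed 4.8 → 14.6 kJ/mol.
OCH3 at 180° (staggered): CN(240°)/OCH3(180°) gauche 2.5 → 2.5 kJ/mol.
OCH3 at 240° (eclipsed): H(0°)/H(0°) eclipsed 4.1; H(120°)/H(120°) eclipsed 4.1; CN(240°)/OCH3(240°) eclipsed 8.5 → 16.7 kJ/mol.
OCH3 at 300° (staggered): CN(240°)/OCH3(300°) gauche 2.5 → 2.5 kJ/mol.
The maximum (16.7 kJ/mol) occurs with OCH3 at 240°.

240°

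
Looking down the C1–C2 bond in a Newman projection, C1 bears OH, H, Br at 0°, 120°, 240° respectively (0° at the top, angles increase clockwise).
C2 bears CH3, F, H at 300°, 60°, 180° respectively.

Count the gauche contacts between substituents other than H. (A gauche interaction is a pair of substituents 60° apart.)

Non-H gauche pairs: OH(0°)/CH3(300°); OH(0°)/F(60°); Br(240°)/CH3(300°) — 3 interactions.

3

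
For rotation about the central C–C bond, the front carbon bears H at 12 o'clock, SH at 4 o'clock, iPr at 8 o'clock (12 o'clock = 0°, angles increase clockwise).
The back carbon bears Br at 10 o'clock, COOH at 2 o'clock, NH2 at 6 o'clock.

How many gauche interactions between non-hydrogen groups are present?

Non-H gauche pairs: SH(120°)/COOH(60°); SH(120°)/NH2(180°); iPr(240°)/Br(300°); iPr(240°)/NH2(180°) — 4 interactions.

4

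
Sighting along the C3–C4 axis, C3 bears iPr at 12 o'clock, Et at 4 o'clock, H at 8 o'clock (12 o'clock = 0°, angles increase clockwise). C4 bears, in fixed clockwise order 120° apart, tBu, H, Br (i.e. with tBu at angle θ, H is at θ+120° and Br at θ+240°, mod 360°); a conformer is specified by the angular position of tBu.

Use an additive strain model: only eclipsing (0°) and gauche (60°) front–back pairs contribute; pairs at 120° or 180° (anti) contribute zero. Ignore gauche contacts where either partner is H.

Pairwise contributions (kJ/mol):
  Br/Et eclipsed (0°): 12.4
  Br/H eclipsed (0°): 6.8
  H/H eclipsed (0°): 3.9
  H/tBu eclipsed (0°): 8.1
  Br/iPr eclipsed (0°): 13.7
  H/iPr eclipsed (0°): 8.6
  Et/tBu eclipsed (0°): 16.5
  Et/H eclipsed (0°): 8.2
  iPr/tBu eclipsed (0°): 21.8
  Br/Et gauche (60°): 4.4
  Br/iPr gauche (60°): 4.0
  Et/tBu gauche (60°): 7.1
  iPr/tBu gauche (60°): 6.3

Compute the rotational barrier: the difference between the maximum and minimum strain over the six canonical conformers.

26.1 kJ/mol

tBu at 0° (eclipsed): iPr–tBu eclipsed, Et–H eclipsed, H–Br eclipsed; 21.8 + 8.2 + 6.8 = 36.8 kJ/mol.
tBu at 60° (staggered): iPr–tBu gauche, iPr–Br gauche, Et–tBu gauche; 6.3 + 4.0 + 7.1 = 17.4 kJ/mol.
tBu at 120° (eclipsed): iPr–Br eclipsed, Et–tBu eclipsed, H–H eclipsed; 13.7 + 16.5 + 3.9 = 34.1 kJ/mol.
tBu at 180° (staggered): iPr–Br gauche, Et–tBu gauche, Et–Br gauche; 4.0 + 7.1 + 4.4 = 15.5 kJ/mol.
tBu at 240° (eclipsed): iPr–H eclipsed, Et–Br eclipsed, H–tBu eclipsed; 8.6 + 12.4 + 8.1 = 29.1 kJ/mol.
tBu at 300° (staggered): iPr–tBu gauche, Et–Br gauche; 6.3 + 4.4 = 10.7 kJ/mol.
Max at 0° (36.8 kJ/mol), min at 300° (10.7 kJ/mol); barrier = 26.1 kJ/mol.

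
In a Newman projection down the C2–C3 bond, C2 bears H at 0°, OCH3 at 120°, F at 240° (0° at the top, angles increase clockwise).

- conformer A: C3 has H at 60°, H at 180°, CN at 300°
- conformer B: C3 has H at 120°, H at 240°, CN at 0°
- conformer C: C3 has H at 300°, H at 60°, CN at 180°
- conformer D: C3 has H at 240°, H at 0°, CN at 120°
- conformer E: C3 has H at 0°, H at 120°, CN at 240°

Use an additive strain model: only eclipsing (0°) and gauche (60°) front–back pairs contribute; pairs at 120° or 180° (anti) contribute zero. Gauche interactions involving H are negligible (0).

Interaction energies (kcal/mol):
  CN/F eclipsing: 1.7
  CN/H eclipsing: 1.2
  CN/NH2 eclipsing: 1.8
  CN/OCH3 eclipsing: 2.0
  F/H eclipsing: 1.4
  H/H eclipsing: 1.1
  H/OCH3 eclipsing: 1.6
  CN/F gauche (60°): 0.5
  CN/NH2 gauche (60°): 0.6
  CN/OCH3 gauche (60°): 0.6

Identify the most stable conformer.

A

A (staggered): F–CN gauche; 0.5 = 0.5 kcal/mol.
B (eclipsed): H–CN eclipsed, OCH3–H eclipsed, F–H eclipsed; 1.2 + 1.6 + 1.4 = 4.2 kcal/mol.
C (staggered): OCH3–CN gauche, F–CN gauche; 0.6 + 0.5 = 1.1 kcal/mol.
D (eclipsed): H–H eclipsed, OCH3–CN eclipsed, F–H eclipsed; 1.1 + 2.0 + 1.4 = 4.5 kcal/mol.
E (eclipsed): H–H eclipsed, OCH3–H eclipsed, F–CN eclipsed; 1.1 + 1.6 + 1.7 = 4.4 kcal/mol.
A has the lowest total (0.5 kcal/mol).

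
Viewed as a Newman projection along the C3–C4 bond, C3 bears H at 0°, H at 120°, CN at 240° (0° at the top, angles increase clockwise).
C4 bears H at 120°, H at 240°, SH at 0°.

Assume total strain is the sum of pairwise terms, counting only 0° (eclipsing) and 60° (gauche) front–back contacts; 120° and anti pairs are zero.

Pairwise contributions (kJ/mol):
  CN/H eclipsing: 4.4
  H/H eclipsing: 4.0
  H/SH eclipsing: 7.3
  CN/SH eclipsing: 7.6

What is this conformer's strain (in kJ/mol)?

15.7 kJ/mol

This conformer is eclipsed. H at 0° is eclipsed with SH at 0° (7.3); H at 120° is eclipsed with H at 120° (4.0); CN at 240° is eclipsed with H at 240° (4.4). Total 15.7 kJ/mol.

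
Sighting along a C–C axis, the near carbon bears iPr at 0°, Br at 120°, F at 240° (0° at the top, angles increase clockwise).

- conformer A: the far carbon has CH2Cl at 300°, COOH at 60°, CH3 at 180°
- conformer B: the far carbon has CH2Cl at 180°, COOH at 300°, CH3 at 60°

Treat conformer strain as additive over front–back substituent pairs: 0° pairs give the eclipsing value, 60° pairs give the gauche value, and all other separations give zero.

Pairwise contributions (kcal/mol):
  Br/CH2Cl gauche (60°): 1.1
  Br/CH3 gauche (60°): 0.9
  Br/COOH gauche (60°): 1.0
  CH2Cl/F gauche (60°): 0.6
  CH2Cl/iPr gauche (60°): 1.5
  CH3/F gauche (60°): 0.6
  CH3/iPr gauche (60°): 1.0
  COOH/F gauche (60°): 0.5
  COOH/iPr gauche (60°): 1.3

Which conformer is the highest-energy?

A

A (staggered): iPr(0°)/CH2Cl(300°) gauche 1.5; iPr(0°)/COOH(60°) gauche 1.3; Br(120°)/COOH(60°) gauche 1.0; Br(120°)/CH3(180°) gauche 0.9; F(240°)/CH2Cl(300°) gauche 0.6; F(240°)/CH3(180°) gauche 0.6 → 5.9 kcal/mol.
B (staggered): iPr(0°)/COOH(300°) gauche 1.3; iPr(0°)/CH3(60°) gauche 1.0; Br(120°)/CH2Cl(180°) gauche 1.1; Br(120°)/CH3(60°) gauche 0.9; F(240°)/CH2Cl(180°) gauche 0.6; F(240°)/COOH(300°) gauche 0.5 → 5.4 kcal/mol.
A has the highest total (5.9 kcal/mol).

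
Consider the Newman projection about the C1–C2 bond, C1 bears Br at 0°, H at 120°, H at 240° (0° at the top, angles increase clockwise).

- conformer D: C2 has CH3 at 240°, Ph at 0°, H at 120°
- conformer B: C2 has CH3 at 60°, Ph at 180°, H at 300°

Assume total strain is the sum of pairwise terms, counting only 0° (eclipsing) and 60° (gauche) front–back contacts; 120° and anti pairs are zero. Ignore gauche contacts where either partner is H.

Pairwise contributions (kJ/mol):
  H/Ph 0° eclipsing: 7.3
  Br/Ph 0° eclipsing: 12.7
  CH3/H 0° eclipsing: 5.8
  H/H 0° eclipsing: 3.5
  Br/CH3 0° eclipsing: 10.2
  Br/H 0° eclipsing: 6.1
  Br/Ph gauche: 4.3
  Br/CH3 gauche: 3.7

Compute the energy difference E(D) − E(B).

+18.3 kJ/mol

D is eclipsed. Br at 0° is eclipsed with Ph at 0° (12.7); H at 120° is eclipsed with H at 120° (3.5); H at 240° is eclipsed with CH3 at 240° (5.8). Total 22.0 kJ/mol.
B is staggered. Br at 0° is gauche with CH3 at 60° (3.7). Total 3.7 kJ/mol.
E(D) − E(B) = 22.0 − 3.7 = +18.3 kJ/mol.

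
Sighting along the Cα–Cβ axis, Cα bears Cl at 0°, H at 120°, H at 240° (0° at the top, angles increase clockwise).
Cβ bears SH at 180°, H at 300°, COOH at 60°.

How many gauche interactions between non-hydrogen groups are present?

Non-H gauche pairs: Cl(0°)/COOH(60°) — 1 interaction.

1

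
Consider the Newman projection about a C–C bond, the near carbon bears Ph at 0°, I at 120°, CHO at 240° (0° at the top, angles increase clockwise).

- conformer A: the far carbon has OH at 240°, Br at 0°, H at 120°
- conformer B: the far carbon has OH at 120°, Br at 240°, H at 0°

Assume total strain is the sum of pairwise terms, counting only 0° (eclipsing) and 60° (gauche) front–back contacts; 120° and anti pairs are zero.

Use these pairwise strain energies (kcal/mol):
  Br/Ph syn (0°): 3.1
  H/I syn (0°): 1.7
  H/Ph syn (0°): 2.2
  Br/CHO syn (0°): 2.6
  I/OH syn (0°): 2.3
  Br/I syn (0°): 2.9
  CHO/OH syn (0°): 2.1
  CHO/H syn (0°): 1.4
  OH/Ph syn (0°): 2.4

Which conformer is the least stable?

A (eclipsed): Ph(0°)/Br(0°) eclipsed 3.1; I(120°)/H(120°) eclipsed 1.7; CHO(240°)/OH(240°) eclipsed 2.1 → 6.9 kcal/mol.
B (eclipsed): Ph(0°)/H(0°) eclipsed 2.2; I(120°)/OH(120°) eclipsed 2.3; CHO(240°)/Br(240°) eclipsed 2.6 → 7.1 kcal/mol.
B has the highest total (7.1 kcal/mol).

B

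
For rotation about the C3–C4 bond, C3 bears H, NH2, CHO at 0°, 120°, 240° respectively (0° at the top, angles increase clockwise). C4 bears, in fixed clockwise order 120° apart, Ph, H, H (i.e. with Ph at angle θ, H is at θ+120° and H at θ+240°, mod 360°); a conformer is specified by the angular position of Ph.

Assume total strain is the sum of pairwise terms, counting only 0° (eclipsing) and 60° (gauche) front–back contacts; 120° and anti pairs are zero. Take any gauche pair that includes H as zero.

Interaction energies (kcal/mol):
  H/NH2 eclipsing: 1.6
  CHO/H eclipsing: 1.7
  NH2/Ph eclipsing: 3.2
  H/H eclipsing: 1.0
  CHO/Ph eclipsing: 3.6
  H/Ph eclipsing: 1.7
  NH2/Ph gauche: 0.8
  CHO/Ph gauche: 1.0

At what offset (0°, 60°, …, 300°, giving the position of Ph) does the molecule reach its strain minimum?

60°

Ph at 0° (eclipsed): H(0°)/Ph(0°) eclipsed 1.7; NH2(120°)/H(120°) eclipsed 1.6; CHO(240°)/H(240°) eclipsed 1.7 → 5.0 kcal/mol.
Ph at 60° (staggered): NH2(120°)/Ph(60°) gauche 0.8 → 0.8 kcal/mol.
Ph at 120° (eclipsed): H(0°)/H(0°) eclipsed 1.0; NH2(120°)/Ph(120°) eclipsed 3.2; CHO(240°)/H(240°) eclipsed 1.7 → 5.9 kcal/mol.
Ph at 180° (staggered): NH2(120°)/Ph(180°) gauche 0.8; CHO(240°)/Ph(180°) gauche 1.0 → 1.8 kcal/mol.
Ph at 240° (eclipsed): H(0°)/H(0°) eclipsed 1.0; NH2(120°)/H(120°) eclipsed 1.6; CHO(240°)/Ph(240°) eclipsed 3.6 → 6.2 kcal/mol.
Ph at 300° (staggered): CHO(240°)/Ph(300°) gauche 1.0 → 1.0 kcal/mol.
The minimum (0.8 kcal/mol) occurs with Ph at 60°.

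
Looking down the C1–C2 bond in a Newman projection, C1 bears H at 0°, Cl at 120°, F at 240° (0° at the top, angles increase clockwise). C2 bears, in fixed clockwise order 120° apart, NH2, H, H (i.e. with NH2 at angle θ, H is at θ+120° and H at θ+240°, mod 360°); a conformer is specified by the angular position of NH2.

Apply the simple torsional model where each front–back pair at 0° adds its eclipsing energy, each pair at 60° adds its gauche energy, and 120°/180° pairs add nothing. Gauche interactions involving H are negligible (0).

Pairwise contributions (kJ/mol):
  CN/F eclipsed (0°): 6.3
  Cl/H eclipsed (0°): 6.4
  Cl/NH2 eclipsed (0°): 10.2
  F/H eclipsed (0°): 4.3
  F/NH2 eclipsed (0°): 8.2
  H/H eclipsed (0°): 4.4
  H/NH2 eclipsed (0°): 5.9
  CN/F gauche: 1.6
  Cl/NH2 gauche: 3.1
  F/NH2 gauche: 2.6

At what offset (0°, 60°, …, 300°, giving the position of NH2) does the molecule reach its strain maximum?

NH2 at 0° (eclipsed): H–NH2 eclipsed, Cl–H eclipsed, F–H eclipsed; 5.9 + 6.4 + 4.3 = 16.6 kJ/mol.
NH2 at 60° (staggered): Cl–NH2 gauche; 3.1 = 3.1 kJ/mol.
NH2 at 120° (eclipsed): H–H eclipsed, Cl–NH2 eclipsed, F–H eclipsed; 4.4 + 10.2 + 4.3 = 18.9 kJ/mol.
NH2 at 180° (staggered): Cl–NH2 gauche, F–NH2 gauche; 3.1 + 2.6 = 5.7 kJ/mol.
NH2 at 240° (eclipsed): H–H eclipsed, Cl–H eclipsed, F–NH2 eclipsed; 4.4 + 6.4 + 8.2 = 19.0 kJ/mol.
NH2 at 300° (staggered): F–NH2 gauche; 2.6 = 2.6 kJ/mol.
The maximum (19.0 kJ/mol) occurs with NH2 at 240°.

240°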